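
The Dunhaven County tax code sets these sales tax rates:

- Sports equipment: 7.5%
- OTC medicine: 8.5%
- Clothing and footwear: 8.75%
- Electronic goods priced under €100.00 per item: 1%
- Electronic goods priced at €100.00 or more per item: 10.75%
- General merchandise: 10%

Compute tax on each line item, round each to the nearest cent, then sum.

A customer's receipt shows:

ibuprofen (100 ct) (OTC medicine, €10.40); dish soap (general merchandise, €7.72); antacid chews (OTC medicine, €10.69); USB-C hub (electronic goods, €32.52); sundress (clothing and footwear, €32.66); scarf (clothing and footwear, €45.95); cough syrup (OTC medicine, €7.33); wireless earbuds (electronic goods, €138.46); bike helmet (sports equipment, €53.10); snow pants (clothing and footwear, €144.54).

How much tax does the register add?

Ibuprofen (100 ct) €10.40: OTC medicine → 8.5% → €0.88
Dish soap €7.72: general merchandise → 10% → €0.77
Antacid chews €10.69: OTC medicine → 8.5% → €0.91
USB-C hub €32.52: electronic goods, under €100.00 → 1% → €0.33
Sundress €32.66: clothing and footwear → 8.75% → €2.86
Scarf €45.95: clothing and footwear → 8.75% → €4.02
Cough syrup €7.33: OTC medicine → 8.5% → €0.62
Wireless earbuds €138.46: electronic goods, €100.00 or more → 10.75% → €14.88
Bike helmet €53.10: sports equipment → 7.5% → €3.98
Snow pants €144.54: clothing and footwear → 8.75% → €12.65
Total tax = €0.88 + €0.77 + €0.91 + €0.33 + €2.86 + €4.02 + €0.62 + €14.88 + €3.98 + €12.65 = €41.90

€41.90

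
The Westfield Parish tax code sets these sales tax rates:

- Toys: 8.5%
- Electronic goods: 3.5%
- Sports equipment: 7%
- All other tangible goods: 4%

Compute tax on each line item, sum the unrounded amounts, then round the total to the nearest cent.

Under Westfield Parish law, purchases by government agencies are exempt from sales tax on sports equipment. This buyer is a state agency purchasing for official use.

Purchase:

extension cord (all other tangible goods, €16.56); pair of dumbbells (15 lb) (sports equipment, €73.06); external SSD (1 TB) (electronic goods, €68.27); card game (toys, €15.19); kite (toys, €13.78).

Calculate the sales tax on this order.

Extension cord €16.56: all other tangible goods → 4% → €0.6624
Pair of dumbbells (15 lb) €73.06: sports equipment, buyer-exempt → 0% → €0.00
External SSD (1 TB) €68.27: electronic goods → 3.5% → €2.38945
Card game €15.19: toys → 8.5% → €1.29115
Kite €13.78: toys → 8.5% → €1.1713
Unrounded tax sum = €5.5143 → €5.51

€5.51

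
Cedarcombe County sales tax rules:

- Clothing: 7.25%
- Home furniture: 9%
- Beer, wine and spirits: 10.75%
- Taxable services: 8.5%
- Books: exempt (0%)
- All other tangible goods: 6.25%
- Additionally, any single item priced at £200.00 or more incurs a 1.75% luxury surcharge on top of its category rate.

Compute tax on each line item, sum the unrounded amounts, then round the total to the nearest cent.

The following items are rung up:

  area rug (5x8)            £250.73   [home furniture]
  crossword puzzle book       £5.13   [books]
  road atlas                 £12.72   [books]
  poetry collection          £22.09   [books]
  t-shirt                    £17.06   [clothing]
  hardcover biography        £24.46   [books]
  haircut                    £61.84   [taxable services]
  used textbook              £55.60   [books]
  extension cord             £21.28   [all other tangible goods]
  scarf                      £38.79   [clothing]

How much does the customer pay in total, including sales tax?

Area rug (5x8) £250.73: home furniture → 9% + 1.75% surcharge = 10.75% → £26.953475
Crossword puzzle book £5.13: books → 0% → £0.00
Road atlas £12.72: books → 0% → £0.00
Poetry collection £22.09: books → 0% → £0.00
T-shirt £17.06: clothing → 7.25% → £1.23685
Hardcover biography £24.46: books → 0% → £0.00
Haircut £61.84: taxable services → 8.5% → £5.2564
Used textbook £55.60: books → 0% → £0.00
Extension cord £21.28: all other tangible goods → 6.25% → £1.33
Scarf £38.79: clothing → 7.25% → £2.812275
Subtotal = £509.70; unrounded tax = £37.589 → £37.59; total due = £547.29

£547.29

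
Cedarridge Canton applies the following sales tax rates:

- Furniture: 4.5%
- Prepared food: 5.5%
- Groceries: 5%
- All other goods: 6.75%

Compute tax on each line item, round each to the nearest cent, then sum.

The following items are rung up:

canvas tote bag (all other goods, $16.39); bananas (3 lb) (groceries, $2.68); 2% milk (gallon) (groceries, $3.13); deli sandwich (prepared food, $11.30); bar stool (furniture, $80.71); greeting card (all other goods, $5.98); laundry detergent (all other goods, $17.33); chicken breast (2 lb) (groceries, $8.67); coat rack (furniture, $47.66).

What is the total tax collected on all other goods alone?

Canvas tote bag $16.39: all other goods → 6.75% → $1.11
Greeting card $5.98: all other goods → 6.75% → $0.40
Laundry detergent $17.33: all other goods → 6.75% → $1.17
Tax on all other goods = $1.11 + $0.40 + $1.17 = $2.68

$2.68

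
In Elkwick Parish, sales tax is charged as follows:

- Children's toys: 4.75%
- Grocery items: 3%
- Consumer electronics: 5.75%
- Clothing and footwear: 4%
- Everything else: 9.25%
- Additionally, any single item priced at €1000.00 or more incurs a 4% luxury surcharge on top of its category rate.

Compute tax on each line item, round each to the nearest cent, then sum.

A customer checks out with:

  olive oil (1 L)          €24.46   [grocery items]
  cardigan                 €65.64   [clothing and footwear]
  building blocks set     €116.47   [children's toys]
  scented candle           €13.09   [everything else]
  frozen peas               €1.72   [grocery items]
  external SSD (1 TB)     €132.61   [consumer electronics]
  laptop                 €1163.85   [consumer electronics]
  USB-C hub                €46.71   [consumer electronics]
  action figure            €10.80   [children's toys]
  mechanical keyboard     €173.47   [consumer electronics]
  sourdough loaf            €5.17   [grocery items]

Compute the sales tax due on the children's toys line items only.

Building blocks set €116.47: children's toys → 4.75% → €5.53
Action figure €10.80: children's toys → 4.75% → €0.51
Tax on children's toys = €5.53 + €0.51 = €6.04

€6.04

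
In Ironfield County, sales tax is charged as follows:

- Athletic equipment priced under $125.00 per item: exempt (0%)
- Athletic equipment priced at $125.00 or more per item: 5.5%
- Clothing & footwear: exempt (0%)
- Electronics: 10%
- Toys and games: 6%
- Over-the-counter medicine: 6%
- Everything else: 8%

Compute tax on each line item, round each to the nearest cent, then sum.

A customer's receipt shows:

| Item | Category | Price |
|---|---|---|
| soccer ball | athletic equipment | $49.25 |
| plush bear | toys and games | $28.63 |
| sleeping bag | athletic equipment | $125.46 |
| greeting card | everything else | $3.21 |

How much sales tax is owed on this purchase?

Soccer ball $49.25: athletic equipment, under $125.00 → 0% → $0.00
Plush bear $28.63: toys and games → 6% → $1.72
Sleeping bag $125.46: athletic equipment, $125.00 or more → 5.5% → $6.90
Greeting card $3.21: everything else → 8% → $0.26
Total tax = $1.72 + $6.90 + $0.26 = $8.88

$8.88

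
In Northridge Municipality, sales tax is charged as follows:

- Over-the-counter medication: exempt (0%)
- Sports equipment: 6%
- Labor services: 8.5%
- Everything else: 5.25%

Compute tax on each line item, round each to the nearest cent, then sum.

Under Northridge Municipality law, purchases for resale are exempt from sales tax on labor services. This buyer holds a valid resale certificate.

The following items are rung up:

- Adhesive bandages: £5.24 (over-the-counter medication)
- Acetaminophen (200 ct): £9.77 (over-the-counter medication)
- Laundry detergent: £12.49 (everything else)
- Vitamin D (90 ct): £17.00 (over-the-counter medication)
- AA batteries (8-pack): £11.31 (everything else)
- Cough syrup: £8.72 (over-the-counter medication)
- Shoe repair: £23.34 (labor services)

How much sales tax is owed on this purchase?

£1.25

Adhesive bandages £5.24: over-the-counter medication → 0% → £0.00
Acetaminophen (200 ct) £9.77: over-the-counter medication → 0% → £0.00
Laundry detergent £12.49: everything else → 5.25% → £0.66
Vitamin D (90 ct) £17.00: over-the-counter medication → 0% → £0.00
AA batteries (8-pack) £11.31: everything else → 5.25% → £0.59
Cough syrup £8.72: over-the-counter medication → 0% → £0.00
Shoe repair £23.34: labor services, buyer-exempt → 0% → £0.00
Total tax = £0.66 + £0.59 = £1.25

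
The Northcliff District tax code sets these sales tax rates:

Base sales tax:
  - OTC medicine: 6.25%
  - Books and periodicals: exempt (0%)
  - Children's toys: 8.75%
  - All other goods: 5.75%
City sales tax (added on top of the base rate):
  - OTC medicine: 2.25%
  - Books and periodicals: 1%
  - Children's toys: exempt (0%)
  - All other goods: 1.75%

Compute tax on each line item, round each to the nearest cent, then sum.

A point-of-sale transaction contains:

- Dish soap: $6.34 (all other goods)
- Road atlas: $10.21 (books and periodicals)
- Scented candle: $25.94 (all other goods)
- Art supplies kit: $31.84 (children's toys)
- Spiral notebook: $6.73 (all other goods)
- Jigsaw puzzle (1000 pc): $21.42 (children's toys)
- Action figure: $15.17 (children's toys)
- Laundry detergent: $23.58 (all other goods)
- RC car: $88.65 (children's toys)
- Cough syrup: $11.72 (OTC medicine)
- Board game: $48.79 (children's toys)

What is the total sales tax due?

Dish soap $6.34: all other goods → 5.75% + 1.75% city = 7.5% → $0.48
Road atlas $10.21: books and periodicals → 0% + 1% city = 1% → $0.10
Scented candle $25.94: all other goods → 5.75% + 1.75% city = 7.5% → $1.95
Art supplies kit $31.84: children's toys → 8.75% + 0% city = 8.75% → $2.79
Spiral notebook $6.73: all other goods → 5.75% + 1.75% city = 7.5% → $0.50
Jigsaw puzzle (1000 pc) $21.42: children's toys → 8.75% + 0% city = 8.75% → $1.87
Action figure $15.17: children's toys → 8.75% + 0% city = 8.75% → $1.33
Laundry detergent $23.58: all other goods → 5.75% + 1.75% city = 7.5% → $1.77
RC car $88.65: children's toys → 8.75% + 0% city = 8.75% → $7.76
Cough syrup $11.72: OTC medicine → 6.25% + 2.25% city = 8.5% → $1.00
Board game $48.79: children's toys → 8.75% + 0% city = 8.75% → $4.27
Total tax = $0.48 + $0.10 + $1.95 + $2.79 + $0.50 + $1.87 + $1.33 + $1.77 + $7.76 + $1.00 + $4.27 = $23.82

$23.82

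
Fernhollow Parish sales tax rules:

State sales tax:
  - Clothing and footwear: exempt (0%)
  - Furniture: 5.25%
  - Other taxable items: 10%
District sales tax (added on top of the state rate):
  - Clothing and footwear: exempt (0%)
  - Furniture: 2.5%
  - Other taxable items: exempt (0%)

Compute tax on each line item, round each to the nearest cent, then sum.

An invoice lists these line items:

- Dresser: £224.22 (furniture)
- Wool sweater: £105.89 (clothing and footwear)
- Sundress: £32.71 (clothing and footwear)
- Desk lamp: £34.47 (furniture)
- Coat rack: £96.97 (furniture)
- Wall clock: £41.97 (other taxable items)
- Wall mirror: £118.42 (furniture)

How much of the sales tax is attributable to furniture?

£36.75

Dresser £224.22: furniture → 5.25% + 2.5% district = 7.75% → £17.38
Desk lamp £34.47: furniture → 5.25% + 2.5% district = 7.75% → £2.67
Coat rack £96.97: furniture → 5.25% + 2.5% district = 7.75% → £7.52
Wall mirror £118.42: furniture → 5.25% + 2.5% district = 7.75% → £9.18
Tax on furniture = £17.38 + £2.67 + £7.52 + £9.18 = £36.75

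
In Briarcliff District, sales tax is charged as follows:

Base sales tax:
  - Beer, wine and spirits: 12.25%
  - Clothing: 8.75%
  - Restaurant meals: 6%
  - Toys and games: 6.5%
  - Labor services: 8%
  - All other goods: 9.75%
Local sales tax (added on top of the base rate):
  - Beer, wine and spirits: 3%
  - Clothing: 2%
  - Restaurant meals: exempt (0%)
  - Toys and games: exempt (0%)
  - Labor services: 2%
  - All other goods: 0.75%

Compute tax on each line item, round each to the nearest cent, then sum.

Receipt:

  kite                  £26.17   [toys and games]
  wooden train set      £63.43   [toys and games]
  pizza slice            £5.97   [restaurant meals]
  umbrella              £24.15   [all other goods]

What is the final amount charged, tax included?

£128.44

Kite £26.17: toys and games → 6.5% + 0% local = 6.5% → £1.70
Wooden train set £63.43: toys and games → 6.5% + 0% local = 6.5% → £4.12
Pizza slice £5.97: restaurant meals → 6% + 0% local = 6% → £0.36
Umbrella £24.15: all other goods → 9.75% + 0.75% local = 10.5% → £2.54
Subtotal = £119.72; tax = £8.72; total due = £128.44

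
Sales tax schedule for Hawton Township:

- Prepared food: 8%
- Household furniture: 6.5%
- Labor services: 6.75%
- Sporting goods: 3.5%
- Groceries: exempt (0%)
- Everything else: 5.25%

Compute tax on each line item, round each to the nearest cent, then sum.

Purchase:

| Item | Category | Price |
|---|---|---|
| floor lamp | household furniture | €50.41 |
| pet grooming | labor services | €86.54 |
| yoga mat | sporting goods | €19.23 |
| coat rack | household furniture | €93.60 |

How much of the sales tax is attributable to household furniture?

€9.36

Floor lamp €50.41: household furniture → 6.5% → €3.28
Coat rack €93.60: household furniture → 6.5% → €6.08
Tax on household furniture = €3.28 + €6.08 = €9.36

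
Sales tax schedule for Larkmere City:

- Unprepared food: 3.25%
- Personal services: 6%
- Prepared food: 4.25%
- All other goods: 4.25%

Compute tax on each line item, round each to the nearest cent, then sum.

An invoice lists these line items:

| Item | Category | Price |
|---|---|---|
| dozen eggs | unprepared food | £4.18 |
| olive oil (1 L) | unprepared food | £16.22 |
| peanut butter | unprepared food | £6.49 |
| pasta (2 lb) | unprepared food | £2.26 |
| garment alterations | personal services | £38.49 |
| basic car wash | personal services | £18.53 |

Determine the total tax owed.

£4.37

Dozen eggs £4.18: unprepared food → 3.25% → £0.14
Olive oil (1 L) £16.22: unprepared food → 3.25% → £0.53
Peanut butter £6.49: unprepared food → 3.25% → £0.21
Pasta (2 lb) £2.26: unprepared food → 3.25% → £0.07
Garment alterations £38.49: personal services → 6% → £2.31
Basic car wash £18.53: personal services → 6% → £1.11
Total tax = £0.14 + £0.53 + £0.21 + £0.07 + £2.31 + £1.11 = £4.37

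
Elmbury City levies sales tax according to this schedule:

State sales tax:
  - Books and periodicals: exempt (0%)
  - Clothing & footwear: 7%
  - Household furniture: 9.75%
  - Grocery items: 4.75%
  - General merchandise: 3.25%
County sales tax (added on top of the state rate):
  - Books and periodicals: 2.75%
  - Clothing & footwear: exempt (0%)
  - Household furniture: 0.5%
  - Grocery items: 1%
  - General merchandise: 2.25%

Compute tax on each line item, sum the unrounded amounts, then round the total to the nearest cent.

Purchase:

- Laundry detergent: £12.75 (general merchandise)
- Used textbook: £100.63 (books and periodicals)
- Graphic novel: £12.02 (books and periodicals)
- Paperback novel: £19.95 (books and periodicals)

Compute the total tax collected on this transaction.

Laundry detergent £12.75: general merchandise → 3.25% + 2.25% county = 5.5% → £0.70125
Used textbook £100.63: books and periodicals → 0% + 2.75% county = 2.75% → £2.767325
Graphic novel £12.02: books and periodicals → 0% + 2.75% county = 2.75% → £0.33055
Paperback novel £19.95: books and periodicals → 0% + 2.75% county = 2.75% → £0.548625
Unrounded tax sum = £4.34775 → £4.35

£4.35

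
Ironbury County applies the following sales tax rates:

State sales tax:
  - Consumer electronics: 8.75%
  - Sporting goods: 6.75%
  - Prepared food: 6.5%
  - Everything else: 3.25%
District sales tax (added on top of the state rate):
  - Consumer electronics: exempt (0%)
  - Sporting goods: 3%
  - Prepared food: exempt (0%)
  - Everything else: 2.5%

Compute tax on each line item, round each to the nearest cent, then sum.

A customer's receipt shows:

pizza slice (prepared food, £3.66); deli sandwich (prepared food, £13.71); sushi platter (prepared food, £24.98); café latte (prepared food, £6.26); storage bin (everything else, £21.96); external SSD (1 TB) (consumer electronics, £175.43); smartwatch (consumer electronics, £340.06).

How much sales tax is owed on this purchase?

Pizza slice £3.66: prepared food → 6.5% + 0% district = 6.5% → £0.24
Deli sandwich £13.71: prepared food → 6.5% + 0% district = 6.5% → £0.89
Sushi platter £24.98: prepared food → 6.5% + 0% district = 6.5% → £1.62
Café latte £6.26: prepared food → 6.5% + 0% district = 6.5% → £0.41
Storage bin £21.96: everything else → 3.25% + 2.5% district = 5.75% → £1.26
External SSD (1 TB) £175.43: consumer electronics → 8.75% + 0% district = 8.75% → £15.35
Smartwatch £340.06: consumer electronics → 8.75% + 0% district = 8.75% → £29.76
Total tax = £0.24 + £0.89 + £1.62 + £0.41 + £1.26 + £15.35 + £29.76 = £49.53

£49.53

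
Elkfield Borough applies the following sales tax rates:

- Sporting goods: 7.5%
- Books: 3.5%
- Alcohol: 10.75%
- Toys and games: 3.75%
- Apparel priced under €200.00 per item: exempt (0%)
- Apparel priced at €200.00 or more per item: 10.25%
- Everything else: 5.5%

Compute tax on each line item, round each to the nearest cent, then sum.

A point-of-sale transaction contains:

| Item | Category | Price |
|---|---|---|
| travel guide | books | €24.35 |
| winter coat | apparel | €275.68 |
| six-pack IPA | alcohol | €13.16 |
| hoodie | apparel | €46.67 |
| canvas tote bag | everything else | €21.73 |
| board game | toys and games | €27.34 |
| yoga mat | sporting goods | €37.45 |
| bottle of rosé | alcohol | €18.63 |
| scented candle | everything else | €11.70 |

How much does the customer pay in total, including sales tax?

Travel guide €24.35: books → 3.5% → €0.85
Winter coat €275.68: apparel, €200.00 or more → 10.25% → €28.26
Six-pack IPA €13.16: alcohol → 10.75% → €1.41
Hoodie €46.67: apparel, under €200.00 → 0% → €0.00
Canvas tote bag €21.73: everything else → 5.5% → €1.20
Board game €27.34: toys and games → 3.75% → €1.03
Yoga mat €37.45: sporting goods → 7.5% → €2.81
Bottle of rosé €18.63: alcohol → 10.75% → €2.00
Scented candle €11.70: everything else → 5.5% → €0.64
Subtotal = €476.71; tax = €38.20; total due = €514.91

€514.91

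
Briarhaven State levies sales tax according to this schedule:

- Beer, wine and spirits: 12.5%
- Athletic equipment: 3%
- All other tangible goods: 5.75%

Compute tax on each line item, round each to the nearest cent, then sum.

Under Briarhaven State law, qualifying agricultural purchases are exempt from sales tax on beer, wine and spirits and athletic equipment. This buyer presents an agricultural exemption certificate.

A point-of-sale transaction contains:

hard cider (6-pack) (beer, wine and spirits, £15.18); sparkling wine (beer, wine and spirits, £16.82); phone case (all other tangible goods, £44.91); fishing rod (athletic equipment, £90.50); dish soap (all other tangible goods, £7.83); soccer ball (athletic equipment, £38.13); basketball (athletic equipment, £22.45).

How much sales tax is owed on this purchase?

Hard cider (6-pack) £15.18: beer, wine and spirits, buyer-exempt → 0% → £0.00
Sparkling wine £16.82: beer, wine and spirits, buyer-exempt → 0% → £0.00
Phone case £44.91: all other tangible goods → 5.75% → £2.58
Fishing rod £90.50: athletic equipment, buyer-exempt → 0% → £0.00
Dish soap £7.83: all other tangible goods → 5.75% → £0.45
Soccer ball £38.13: athletic equipment, buyer-exempt → 0% → £0.00
Basketball £22.45: athletic equipment, buyer-exempt → 0% → £0.00
Total tax = £2.58 + £0.45 = £3.03

£3.03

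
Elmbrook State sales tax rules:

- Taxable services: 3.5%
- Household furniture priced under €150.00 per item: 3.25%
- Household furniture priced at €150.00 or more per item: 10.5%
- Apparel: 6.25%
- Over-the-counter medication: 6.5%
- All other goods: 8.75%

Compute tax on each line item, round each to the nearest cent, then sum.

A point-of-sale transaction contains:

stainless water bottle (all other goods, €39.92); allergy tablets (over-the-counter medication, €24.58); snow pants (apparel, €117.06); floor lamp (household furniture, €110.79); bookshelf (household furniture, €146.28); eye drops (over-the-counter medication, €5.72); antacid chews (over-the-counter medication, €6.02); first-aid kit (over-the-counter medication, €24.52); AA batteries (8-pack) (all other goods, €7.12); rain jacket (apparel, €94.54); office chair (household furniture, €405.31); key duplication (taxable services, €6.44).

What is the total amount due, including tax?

€1060.73

Stainless water bottle €39.92: all other goods → 8.75% → €3.49
Allergy tablets €24.58: over-the-counter medication → 6.5% → €1.60
Snow pants €117.06: apparel → 6.25% → €7.32
Floor lamp €110.79: household furniture, under €150.00 → 3.25% → €3.60
Bookshelf €146.28: household furniture, under €150.00 → 3.25% → €4.75
Eye drops €5.72: over-the-counter medication → 6.5% → €0.37
Antacid chews €6.02: over-the-counter medication → 6.5% → €0.39
First-aid kit €24.52: over-the-counter medication → 6.5% → €1.59
AA batteries (8-pack) €7.12: all other goods → 8.75% → €0.62
Rain jacket €94.54: apparel → 6.25% → €5.91
Office chair €405.31: household furniture, €150.00 or more → 10.5% → €42.56
Key duplication €6.44: taxable services → 3.5% → €0.23
Subtotal = €988.30; tax = €72.43; total due = €1060.73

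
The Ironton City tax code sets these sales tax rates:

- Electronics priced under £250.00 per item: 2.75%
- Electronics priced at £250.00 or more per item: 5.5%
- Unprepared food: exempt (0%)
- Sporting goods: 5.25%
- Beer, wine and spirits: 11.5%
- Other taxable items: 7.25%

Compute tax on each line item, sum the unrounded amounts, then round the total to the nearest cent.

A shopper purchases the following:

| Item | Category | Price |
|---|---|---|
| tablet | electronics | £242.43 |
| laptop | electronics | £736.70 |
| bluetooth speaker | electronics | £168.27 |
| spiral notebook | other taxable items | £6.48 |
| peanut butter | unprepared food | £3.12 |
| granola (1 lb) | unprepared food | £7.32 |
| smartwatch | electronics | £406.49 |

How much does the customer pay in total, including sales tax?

£1645.45

Tablet £242.43: electronics, under £250.00 → 2.75% → £6.666825
Laptop £736.70: electronics, £250.00 or more → 5.5% → £40.5185
Bluetooth speaker £168.27: electronics, under £250.00 → 2.75% → £4.627425
Spiral notebook £6.48: other taxable items → 7.25% → £0.4698
Peanut butter £3.12: unprepared food → 0% → £0.00
Granola (1 lb) £7.32: unprepared food → 0% → £0.00
Smartwatch £406.49: electronics, £250.00 or more → 5.5% → £22.35695
Subtotal = £1570.81; unrounded tax = £74.6395 → £74.64; total due = £1645.45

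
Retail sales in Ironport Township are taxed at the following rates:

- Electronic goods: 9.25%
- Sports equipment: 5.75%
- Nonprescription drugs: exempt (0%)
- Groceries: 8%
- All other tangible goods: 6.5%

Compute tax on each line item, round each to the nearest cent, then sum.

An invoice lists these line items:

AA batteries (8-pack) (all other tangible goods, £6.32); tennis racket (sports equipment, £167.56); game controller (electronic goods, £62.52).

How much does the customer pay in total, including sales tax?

AA batteries (8-pack) £6.32: all other tangible goods → 6.5% → £0.41
Tennis racket £167.56: sports equipment → 5.75% → £9.63
Game controller £62.52: electronic goods → 9.25% → £5.78
Subtotal = £236.40; tax = £15.82; total due = £252.22

£252.22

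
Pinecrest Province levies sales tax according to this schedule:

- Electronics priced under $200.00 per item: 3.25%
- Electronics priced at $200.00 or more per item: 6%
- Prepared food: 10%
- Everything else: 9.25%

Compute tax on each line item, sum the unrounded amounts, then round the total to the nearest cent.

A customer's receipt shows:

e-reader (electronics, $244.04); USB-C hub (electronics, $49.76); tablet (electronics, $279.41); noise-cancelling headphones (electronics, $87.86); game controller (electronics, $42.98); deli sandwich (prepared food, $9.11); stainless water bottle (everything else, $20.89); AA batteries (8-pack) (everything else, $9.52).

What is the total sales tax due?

E-reader $244.04: electronics, $200.00 or more → 6% → $14.6424
USB-C hub $49.76: electronics, under $200.00 → 3.25% → $1.6172
Tablet $279.41: electronics, $200.00 or more → 6% → $16.7646
Noise-cancelling headphones $87.86: electronics, under $200.00 → 3.25% → $2.85545
Game controller $42.98: electronics, under $200.00 → 3.25% → $1.39685
Deli sandwich $9.11: prepared food → 10% → $0.911
Stainless water bottle $20.89: everything else → 9.25% → $1.932325
AA batteries (8-pack) $9.52: everything else → 9.25% → $0.8806
Unrounded tax sum = $41.000425 → $41.00

$41.00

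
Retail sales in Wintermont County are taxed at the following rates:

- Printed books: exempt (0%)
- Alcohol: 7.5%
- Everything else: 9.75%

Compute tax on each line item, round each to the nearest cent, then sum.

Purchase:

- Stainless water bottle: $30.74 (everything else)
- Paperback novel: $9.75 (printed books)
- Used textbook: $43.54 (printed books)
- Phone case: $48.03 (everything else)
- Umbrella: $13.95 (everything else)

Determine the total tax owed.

Stainless water bottle $30.74: everything else → 9.75% → $3.00
Paperback novel $9.75: printed books → 0% → $0.00
Used textbook $43.54: printed books → 0% → $0.00
Phone case $48.03: everything else → 9.75% → $4.68
Umbrella $13.95: everything else → 9.75% → $1.36
Total tax = $3.00 + $4.68 + $1.36 = $9.04

$9.04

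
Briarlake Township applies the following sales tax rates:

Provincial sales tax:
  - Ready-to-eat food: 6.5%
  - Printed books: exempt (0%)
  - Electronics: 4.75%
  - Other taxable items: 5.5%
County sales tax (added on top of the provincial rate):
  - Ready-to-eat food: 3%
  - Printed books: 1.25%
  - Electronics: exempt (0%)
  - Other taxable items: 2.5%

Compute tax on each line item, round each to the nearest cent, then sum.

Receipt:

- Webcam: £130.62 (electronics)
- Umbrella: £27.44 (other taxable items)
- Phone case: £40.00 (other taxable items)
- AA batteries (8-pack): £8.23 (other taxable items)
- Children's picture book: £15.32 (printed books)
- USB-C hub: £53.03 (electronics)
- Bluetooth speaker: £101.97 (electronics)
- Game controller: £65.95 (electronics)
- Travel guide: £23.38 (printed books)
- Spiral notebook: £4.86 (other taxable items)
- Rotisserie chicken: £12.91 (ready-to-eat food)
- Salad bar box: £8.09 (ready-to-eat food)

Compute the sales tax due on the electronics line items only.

Webcam £130.62: electronics → 4.75% + 0% county = 4.75% → £6.20
USB-C hub £53.03: electronics → 4.75% + 0% county = 4.75% → £2.52
Bluetooth speaker £101.97: electronics → 4.75% + 0% county = 4.75% → £4.84
Game controller £65.95: electronics → 4.75% + 0% county = 4.75% → £3.13
Tax on electronics = £6.20 + £2.52 + £4.84 + £3.13 = £16.69

£16.69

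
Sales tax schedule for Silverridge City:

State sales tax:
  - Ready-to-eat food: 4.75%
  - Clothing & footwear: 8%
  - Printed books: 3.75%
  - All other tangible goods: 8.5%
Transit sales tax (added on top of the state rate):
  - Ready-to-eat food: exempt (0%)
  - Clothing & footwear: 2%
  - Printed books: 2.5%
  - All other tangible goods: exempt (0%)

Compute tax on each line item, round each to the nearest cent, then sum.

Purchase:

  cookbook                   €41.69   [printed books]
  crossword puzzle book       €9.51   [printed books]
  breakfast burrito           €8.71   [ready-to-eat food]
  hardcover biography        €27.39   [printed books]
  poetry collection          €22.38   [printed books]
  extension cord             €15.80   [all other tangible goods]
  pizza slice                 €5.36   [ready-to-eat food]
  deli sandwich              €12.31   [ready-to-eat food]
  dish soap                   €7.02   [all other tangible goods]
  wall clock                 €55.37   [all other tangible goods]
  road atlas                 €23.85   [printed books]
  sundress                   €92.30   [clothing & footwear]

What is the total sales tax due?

€24.92

Cookbook €41.69: printed books → 3.75% + 2.5% transit = 6.25% → €2.61
Crossword puzzle book €9.51: printed books → 3.75% + 2.5% transit = 6.25% → €0.59
Breakfast burrito €8.71: ready-to-eat food → 4.75% + 0% transit = 4.75% → €0.41
Hardcover biography €27.39: printed books → 3.75% + 2.5% transit = 6.25% → €1.71
Poetry collection €22.38: printed books → 3.75% + 2.5% transit = 6.25% → €1.40
Extension cord €15.80: all other tangible goods → 8.5% + 0% transit = 8.5% → €1.34
Pizza slice €5.36: ready-to-eat food → 4.75% + 0% transit = 4.75% → €0.25
Deli sandwich €12.31: ready-to-eat food → 4.75% + 0% transit = 4.75% → €0.58
Dish soap €7.02: all other tangible goods → 8.5% + 0% transit = 8.5% → €0.60
Wall clock €55.37: all other tangible goods → 8.5% + 0% transit = 8.5% → €4.71
Road atlas €23.85: printed books → 3.75% + 2.5% transit = 6.25% → €1.49
Sundress €92.30: clothing & footwear → 8% + 2% transit = 10% → €9.23
Total tax = €2.61 + €0.59 + €0.41 + €1.71 + €1.40 + €1.34 + €0.25 + €0.58 + €0.60 + €4.71 + €1.49 + €9.23 = €24.92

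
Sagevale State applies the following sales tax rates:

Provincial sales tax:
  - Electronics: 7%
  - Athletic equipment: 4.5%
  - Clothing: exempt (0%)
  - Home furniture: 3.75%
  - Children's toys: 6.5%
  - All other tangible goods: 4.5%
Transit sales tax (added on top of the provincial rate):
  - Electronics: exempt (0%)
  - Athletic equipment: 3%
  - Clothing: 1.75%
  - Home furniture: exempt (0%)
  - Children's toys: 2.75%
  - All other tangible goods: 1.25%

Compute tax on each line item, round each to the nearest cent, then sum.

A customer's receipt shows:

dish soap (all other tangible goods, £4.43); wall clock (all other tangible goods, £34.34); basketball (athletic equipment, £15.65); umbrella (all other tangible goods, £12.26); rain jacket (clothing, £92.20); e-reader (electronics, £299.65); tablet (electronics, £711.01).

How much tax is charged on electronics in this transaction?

E-reader £299.65: electronics → 7% + 0% transit = 7% → £20.98
Tablet £711.01: electronics → 7% + 0% transit = 7% → £49.77
Tax on electronics = £20.98 + £49.77 = £70.75

£70.75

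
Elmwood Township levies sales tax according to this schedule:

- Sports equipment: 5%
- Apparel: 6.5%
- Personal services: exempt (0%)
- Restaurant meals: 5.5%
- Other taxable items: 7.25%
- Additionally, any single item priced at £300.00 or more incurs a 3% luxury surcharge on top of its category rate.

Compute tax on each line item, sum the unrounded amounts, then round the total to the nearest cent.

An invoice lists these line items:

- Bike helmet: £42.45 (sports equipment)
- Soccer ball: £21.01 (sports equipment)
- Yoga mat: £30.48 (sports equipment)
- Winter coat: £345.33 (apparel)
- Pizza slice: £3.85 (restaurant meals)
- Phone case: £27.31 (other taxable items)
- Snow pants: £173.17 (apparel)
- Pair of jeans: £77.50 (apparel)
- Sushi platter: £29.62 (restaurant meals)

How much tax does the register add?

Bike helmet £42.45: sports equipment → 5% → £2.1225
Soccer ball £21.01: sports equipment → 5% → £1.0505
Yoga mat £30.48: sports equipment → 5% → £1.524
Winter coat £345.33: apparel → 6.5% + 3% surcharge = 9.5% → £32.80635
Pizza slice £3.85: restaurant meals → 5.5% → £0.21175
Phone case £27.31: other taxable items → 7.25% → £1.979975
Snow pants £173.17: apparel → 6.5% → £11.25605
Pair of jeans £77.50: apparel → 6.5% → £5.0375
Sushi platter £29.62: restaurant meals → 5.5% → £1.6291
Unrounded tax sum = £57.617725 → £57.62

£57.62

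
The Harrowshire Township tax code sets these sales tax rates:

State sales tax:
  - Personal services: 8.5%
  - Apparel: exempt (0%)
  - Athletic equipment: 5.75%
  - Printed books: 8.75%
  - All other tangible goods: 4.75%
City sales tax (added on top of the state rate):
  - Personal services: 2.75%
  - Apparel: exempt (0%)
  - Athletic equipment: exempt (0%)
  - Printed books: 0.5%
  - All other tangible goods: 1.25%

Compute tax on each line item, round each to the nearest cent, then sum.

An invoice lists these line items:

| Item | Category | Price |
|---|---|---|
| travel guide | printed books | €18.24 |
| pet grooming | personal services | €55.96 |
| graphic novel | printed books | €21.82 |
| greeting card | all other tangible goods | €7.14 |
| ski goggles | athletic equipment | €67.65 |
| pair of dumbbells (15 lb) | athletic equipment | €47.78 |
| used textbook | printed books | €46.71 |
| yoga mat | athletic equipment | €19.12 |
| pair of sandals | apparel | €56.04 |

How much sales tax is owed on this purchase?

€22.50

Travel guide €18.24: printed books → 8.75% + 0.5% city = 9.25% → €1.69
Pet grooming €55.96: personal services → 8.5% + 2.75% city = 11.25% → €6.30
Graphic novel €21.82: printed books → 8.75% + 0.5% city = 9.25% → €2.02
Greeting card €7.14: all other tangible goods → 4.75% + 1.25% city = 6% → €0.43
Ski goggles €67.65: athletic equipment → 5.75% + 0% city = 5.75% → €3.89
Pair of dumbbells (15 lb) €47.78: athletic equipment → 5.75% + 0% city = 5.75% → €2.75
Used textbook €46.71: printed books → 8.75% + 0.5% city = 9.25% → €4.32
Yoga mat €19.12: athletic equipment → 5.75% + 0% city = 5.75% → €1.10
Pair of sandals €56.04: apparel → 0% + 0% city = 0% → €0.00
Total tax = €1.69 + €6.30 + €2.02 + €0.43 + €3.89 + €2.75 + €4.32 + €1.10 = €22.50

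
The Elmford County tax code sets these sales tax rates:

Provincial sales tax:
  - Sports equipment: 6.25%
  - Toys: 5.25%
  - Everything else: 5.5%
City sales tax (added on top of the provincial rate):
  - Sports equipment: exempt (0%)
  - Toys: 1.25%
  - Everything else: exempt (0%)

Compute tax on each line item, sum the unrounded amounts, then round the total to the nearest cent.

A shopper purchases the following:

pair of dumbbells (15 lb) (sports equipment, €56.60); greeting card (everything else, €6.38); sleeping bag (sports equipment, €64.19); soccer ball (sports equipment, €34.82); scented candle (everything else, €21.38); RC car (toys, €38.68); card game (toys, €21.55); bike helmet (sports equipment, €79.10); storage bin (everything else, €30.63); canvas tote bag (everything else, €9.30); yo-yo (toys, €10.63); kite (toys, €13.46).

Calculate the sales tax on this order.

€23.87

Pair of dumbbells (15 lb) €56.60: sports equipment → 6.25% + 0% city = 6.25% → €3.5375
Greeting card €6.38: everything else → 5.5% + 0% city = 5.5% → €0.3509
Sleeping bag €64.19: sports equipment → 6.25% + 0% city = 6.25% → €4.011875
Soccer ball €34.82: sports equipment → 6.25% + 0% city = 6.25% → €2.17625
Scented candle €21.38: everything else → 5.5% + 0% city = 5.5% → €1.1759
RC car €38.68: toys → 5.25% + 1.25% city = 6.5% → €2.5142
Card game €21.55: toys → 5.25% + 1.25% city = 6.5% → €1.40075
Bike helmet €79.10: sports equipment → 6.25% + 0% city = 6.25% → €4.94375
Storage bin €30.63: everything else → 5.5% + 0% city = 5.5% → €1.68465
Canvas tote bag €9.30: everything else → 5.5% + 0% city = 5.5% → €0.5115
Yo-yo €10.63: toys → 5.25% + 1.25% city = 6.5% → €0.69095
Kite €13.46: toys → 5.25% + 1.25% city = 6.5% → €0.8749
Unrounded tax sum = €23.873125 → €23.87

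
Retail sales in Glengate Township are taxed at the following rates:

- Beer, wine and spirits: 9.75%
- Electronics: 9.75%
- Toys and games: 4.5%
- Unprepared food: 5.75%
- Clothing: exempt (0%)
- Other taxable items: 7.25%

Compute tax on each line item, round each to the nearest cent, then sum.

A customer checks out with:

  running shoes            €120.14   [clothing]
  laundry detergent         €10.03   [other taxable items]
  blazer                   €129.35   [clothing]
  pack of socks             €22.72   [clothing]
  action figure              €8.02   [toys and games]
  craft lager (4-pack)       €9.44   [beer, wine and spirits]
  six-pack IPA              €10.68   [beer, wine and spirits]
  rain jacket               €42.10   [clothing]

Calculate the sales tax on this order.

Running shoes €120.14: clothing → 0% → €0.00
Laundry detergent €10.03: other taxable items → 7.25% → €0.73
Blazer €129.35: clothing → 0% → €0.00
Pack of socks €22.72: clothing → 0% → €0.00
Action figure €8.02: toys and games → 4.5% → €0.36
Craft lager (4-pack) €9.44: beer, wine and spirits → 9.75% → €0.92
Six-pack IPA €10.68: beer, wine and spirits → 9.75% → €1.04
Rain jacket €42.10: clothing → 0% → €0.00
Total tax = €0.73 + €0.36 + €0.92 + €1.04 = €3.05

€3.05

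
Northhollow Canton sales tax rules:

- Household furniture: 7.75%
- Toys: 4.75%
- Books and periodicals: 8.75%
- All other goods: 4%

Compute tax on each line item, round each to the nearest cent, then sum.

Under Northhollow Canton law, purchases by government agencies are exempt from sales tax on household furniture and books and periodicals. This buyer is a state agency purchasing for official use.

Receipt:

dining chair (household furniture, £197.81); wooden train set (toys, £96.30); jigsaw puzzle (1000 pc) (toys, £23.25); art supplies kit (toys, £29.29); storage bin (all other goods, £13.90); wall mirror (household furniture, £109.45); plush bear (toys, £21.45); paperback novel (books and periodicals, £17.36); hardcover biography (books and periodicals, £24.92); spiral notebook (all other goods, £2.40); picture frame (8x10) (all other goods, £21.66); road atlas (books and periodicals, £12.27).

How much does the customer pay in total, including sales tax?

£579.67

Dining chair £197.81: household furniture, buyer-exempt → 0% → £0.00
Wooden train set £96.30: toys → 4.75% → £4.57
Jigsaw puzzle (1000 pc) £23.25: toys → 4.75% → £1.10
Art supplies kit £29.29: toys → 4.75% → £1.39
Storage bin £13.90: all other goods → 4% → £0.56
Wall mirror £109.45: household furniture, buyer-exempt → 0% → £0.00
Plush bear £21.45: toys → 4.75% → £1.02
Paperback novel £17.36: books and periodicals, buyer-exempt → 0% → £0.00
Hardcover biography £24.92: books and periodicals, buyer-exempt → 0% → £0.00
Spiral notebook £2.40: all other goods → 4% → £0.10
Picture frame (8x10) £21.66: all other goods → 4% → £0.87
Road atlas £12.27: books and periodicals, buyer-exempt → 0% → £0.00
Subtotal = £570.06; tax = £9.61; total due = £579.67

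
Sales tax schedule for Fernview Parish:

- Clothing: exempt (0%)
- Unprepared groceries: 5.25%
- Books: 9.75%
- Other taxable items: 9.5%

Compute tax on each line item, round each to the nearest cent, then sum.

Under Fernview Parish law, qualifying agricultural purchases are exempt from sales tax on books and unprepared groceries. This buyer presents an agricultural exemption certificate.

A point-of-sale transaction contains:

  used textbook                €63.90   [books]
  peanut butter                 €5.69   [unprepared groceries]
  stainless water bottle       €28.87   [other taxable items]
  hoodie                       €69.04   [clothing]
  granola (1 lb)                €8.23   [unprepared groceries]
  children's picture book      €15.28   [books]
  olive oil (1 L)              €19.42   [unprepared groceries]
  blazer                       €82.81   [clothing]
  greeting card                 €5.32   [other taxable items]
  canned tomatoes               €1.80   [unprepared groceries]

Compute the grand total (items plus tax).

€303.61

Used textbook €63.90: books, buyer-exempt → 0% → €0.00
Peanut butter €5.69: unprepared groceries, buyer-exempt → 0% → €0.00
Stainless water bottle €28.87: other taxable items → 9.5% → €2.74
Hoodie €69.04: clothing → 0% → €0.00
Granola (1 lb) €8.23: unprepared groceries, buyer-exempt → 0% → €0.00
Children's picture book €15.28: books, buyer-exempt → 0% → €0.00
Olive oil (1 L) €19.42: unprepared groceries, buyer-exempt → 0% → €0.00
Blazer €82.81: clothing → 0% → €0.00
Greeting card €5.32: other taxable items → 9.5% → €0.51
Canned tomatoes €1.80: unprepared groceries, buyer-exempt → 0% → €0.00
Subtotal = €300.36; tax = €3.25; total due = €303.61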